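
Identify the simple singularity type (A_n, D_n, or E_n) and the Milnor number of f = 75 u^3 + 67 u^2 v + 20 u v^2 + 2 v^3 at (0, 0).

The Hessian of f at 0 has rank 0. Corank 2; j^3 = (3*u + v)*(25*u^2 + 14*u*v + 2*v^2) splits into three distinct lines over C (the quadratic factor has nonzero discriminant), so D_4.

Type D_4, Milnor number mu = 4.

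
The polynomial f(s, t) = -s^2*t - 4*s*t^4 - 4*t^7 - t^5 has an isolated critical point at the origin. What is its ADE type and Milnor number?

The Hessian of f at 0 has rank 0. Corank 2; j^3 = -s^2*t has shape L^2 M (L != M), so D-series; mu = 6 gives D_6.

Type D6, Milnor number mu = 6.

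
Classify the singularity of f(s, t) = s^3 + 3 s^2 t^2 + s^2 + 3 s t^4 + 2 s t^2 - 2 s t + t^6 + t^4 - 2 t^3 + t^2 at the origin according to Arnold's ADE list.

The Hessian of f at 0 has rank 1. Corank 1: A-series; mu = 2 gives A_2.

A_2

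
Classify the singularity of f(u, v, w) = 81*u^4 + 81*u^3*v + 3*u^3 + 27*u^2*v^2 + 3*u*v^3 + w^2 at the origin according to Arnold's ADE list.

E_7

The Hessian of f at 0 has rank 1. Corank 2; j^3 = 3*u^3 is a perfect cube, so E-series; the 4-jet and mu = 7 give E_7.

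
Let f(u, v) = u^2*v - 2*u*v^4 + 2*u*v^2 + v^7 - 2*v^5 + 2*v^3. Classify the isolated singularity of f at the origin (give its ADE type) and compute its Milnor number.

The Hessian of f at 0 is [[0, 0], [0, 0]] with rank 0, so corank 2. A Groebner basis of the Jacobian ideal J(f) in C{u,v} is {v^3, u^2 + 2*v^2, u*v + v^2}; counting standard monomials gives mu = 4. Corank 2; j^3 = v*(u^2 + 2*u*v + 2*v^2) splits into three distinct lines over C (the quadratic factor has nonzero discriminant), so D_4.

Type D_4, Milnor number mu = 4.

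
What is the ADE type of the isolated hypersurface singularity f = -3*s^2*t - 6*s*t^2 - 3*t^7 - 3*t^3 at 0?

D_8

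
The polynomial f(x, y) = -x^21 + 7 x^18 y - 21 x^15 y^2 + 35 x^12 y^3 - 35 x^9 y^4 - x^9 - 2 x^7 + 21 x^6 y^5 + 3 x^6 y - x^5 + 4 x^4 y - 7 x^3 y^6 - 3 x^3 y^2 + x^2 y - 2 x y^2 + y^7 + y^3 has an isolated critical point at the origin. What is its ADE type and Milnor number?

Type D_{8}, Milnor number mu = 8.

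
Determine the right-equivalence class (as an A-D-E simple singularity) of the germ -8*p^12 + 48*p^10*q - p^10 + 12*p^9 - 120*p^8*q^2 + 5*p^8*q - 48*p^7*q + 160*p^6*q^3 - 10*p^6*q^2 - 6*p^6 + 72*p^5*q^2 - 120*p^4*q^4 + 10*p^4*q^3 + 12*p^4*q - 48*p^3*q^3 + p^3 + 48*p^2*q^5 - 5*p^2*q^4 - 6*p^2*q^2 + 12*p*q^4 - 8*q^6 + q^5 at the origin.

The Hessian of f at 0 is [[0, 0], [0, 0]] with rank 0, so corank 2. A Groebner basis of the Jacobian ideal J(f) in C{p,q} is {q^4, p^3, -p^2/4 + p*q^2}; counting standard monomials gives mu = 8. Corank 2; j^3 = p^3 is a perfect cube, so E-series; the 5-jet and mu = 8 give E_8.

E_{8}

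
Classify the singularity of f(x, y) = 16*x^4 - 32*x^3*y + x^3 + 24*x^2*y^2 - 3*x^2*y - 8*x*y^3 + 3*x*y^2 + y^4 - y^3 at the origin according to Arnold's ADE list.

The Hessian of f at 0 is [[0, 0], [0, 0]] with rank 0, so corank 2. A Groebner basis of the Jacobian ideal J(f) in C{x,y} is {y^4, x*y^2 - 5*y^3/6, x^2 - 2*x*y + y^2}; counting standard monomials gives mu = 6. Corank 2; j^3 = (x - y)^3 is a perfect cube, so E-series; the 4-jet and mu = 6 give E_6.

E6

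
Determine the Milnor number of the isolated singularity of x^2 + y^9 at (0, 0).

The Hessian of f at 0 is [[2, 0], [0, 0]] with rank 1, so corank 1. A Groebner basis of the Jacobian ideal J(f) in C{x,y} is {y^8, x}; counting standard monomials gives mu = 8. Corank 1: A-series; mu = 8 gives A_8.

8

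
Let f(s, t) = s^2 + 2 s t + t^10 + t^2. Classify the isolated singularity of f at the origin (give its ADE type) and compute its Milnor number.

The Hessian of f at 0 is [[2, 2], [2, 2]] with rank 1, so corank 1. A Groebner basis of the Jacobian ideal J(f) in C{s,t} is {t^9, s + t}; counting standard monomials gives mu = 9. Corank 1: A-series; mu = 9 gives A_9.

Type A_{9}, Milnor number mu = 9.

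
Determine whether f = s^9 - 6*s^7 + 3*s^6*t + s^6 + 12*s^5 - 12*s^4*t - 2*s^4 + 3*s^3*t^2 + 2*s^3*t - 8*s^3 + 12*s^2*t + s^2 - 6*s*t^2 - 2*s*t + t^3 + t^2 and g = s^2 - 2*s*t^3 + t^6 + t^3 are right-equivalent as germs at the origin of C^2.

Yes.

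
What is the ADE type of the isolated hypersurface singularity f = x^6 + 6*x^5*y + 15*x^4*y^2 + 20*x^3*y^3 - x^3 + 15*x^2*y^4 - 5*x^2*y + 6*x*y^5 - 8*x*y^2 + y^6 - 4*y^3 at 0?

D_7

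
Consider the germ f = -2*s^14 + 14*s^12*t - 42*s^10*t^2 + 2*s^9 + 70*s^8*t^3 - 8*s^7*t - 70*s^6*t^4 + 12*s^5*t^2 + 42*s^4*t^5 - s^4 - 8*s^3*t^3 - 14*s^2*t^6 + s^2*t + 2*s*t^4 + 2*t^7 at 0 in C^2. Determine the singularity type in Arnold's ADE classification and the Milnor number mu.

Type D_8, Milnor number mu = 8.

The Hessian of f at 0 has rank 0. Corank 2; j^3 = s^2*t has shape L^2 M (L != M), so D-series; mu = 8 gives D_8.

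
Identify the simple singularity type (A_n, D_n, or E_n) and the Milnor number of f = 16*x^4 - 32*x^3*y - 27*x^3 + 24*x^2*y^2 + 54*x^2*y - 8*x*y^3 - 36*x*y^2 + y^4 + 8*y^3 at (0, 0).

Type E_6, Milnor number mu = 6.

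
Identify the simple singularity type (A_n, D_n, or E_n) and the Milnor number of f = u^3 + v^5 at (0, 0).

Type E8, Milnor number mu = 8.

The Hessian of f at 0 has rank 0. Corank 2; j^3 = u^3 is a perfect cube, so E-series; the 5-jet and mu = 8 give E_8.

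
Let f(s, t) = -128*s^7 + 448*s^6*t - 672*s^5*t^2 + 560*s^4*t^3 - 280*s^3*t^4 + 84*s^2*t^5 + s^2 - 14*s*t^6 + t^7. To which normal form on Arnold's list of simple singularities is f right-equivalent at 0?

The Hessian of f at 0 has rank 1. Corank 1: A-series; mu = 6 gives A_6.

A_{6}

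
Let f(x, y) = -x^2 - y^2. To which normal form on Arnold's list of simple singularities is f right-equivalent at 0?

A_1

The Hessian of f at 0 is [[-2, 0], [0, -2]] with rank 2, so corank 0. A Groebner basis of the Jacobian ideal J(f) in C{x,y} is {x, y}; counting standard monomials gives mu = 1. Corank 0: nondegenerate Morse point, so A_1.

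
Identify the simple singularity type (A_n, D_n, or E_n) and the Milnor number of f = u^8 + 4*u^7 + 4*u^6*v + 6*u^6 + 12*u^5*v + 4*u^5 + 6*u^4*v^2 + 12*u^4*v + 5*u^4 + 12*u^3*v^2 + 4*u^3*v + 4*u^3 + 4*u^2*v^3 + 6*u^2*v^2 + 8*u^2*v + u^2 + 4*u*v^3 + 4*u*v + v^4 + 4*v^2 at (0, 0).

Type A_{3}, Milnor number mu = 3.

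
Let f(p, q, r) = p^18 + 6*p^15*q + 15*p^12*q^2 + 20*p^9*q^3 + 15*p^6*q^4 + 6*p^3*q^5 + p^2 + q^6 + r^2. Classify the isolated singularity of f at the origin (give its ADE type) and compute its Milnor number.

Type A5, Milnor number mu = 5.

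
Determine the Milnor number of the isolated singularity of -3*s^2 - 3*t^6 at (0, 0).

The Hessian of f at 0 is [[-6, 0], [0, 0]] with rank 1, so corank 1. A Groebner basis of the Jacobian ideal J(f) in C{s,t} is {t^5, s}; counting standard monomials gives mu = 5. Corank 1: A-series; mu = 5 gives A_5.

5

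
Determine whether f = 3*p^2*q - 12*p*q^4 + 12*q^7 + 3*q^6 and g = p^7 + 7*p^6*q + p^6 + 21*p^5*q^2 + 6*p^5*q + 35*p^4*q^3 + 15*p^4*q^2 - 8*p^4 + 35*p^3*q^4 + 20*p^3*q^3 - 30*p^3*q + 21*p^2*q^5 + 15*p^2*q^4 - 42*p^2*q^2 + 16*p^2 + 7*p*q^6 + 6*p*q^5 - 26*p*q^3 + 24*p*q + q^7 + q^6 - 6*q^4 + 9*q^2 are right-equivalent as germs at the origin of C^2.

No.

The Hessian of f at 0 is [[0, 0], [0, 0]] with rank 0, so corank 2. A Groebner basis of the Jacobian ideal J(f) in C{p,q} is {-p*q/2 + q^4, p^3, p^2*q, p^2/3 + p*q^2}; counting standard monomials gives mu = 7. Corank 2; j^3 = 3*p^2*q has shape L^2 M (L != M), so D-series; mu = 7 gives D_7. The Hessian of g at 0 is [[32, 24], [24, 18]] with rank 1, so corank 1. A Groebner basis of the Jacobian ideal J(g) in C{p,q} is {-256*p*q + q^4 - 192*q^2, p*q^2 - 64*p/3 + 5*q^3/6 - 16*q, p^2 + 3*p*q/2 + 9*q^2/16}; counting standard monomials gives mu = 6. Corank 1: A-series; mu = 6 gives A_6. f is D_7 but g is A_6, hence not right-equivalent.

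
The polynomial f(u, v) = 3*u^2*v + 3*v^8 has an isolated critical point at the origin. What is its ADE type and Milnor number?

Type D_9, Milnor number mu = 9.

The Hessian of f at 0 is [[0, 0], [0, 0]] with rank 0, so corank 2. A Groebner basis of the Jacobian ideal J(f) in C{u,v} is {u^2/8 + v^7, u^3, u*v}; counting standard monomials gives mu = 9. Corank 2; j^3 = 3*u^2*v has shape L^2 M (L != M), so D-series; mu = 9 gives D_9.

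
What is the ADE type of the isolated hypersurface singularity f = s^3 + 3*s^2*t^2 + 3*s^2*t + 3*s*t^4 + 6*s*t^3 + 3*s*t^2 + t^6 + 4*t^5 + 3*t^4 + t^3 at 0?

E8

The Hessian of f at 0 is [[0, 0], [0, 0]] with rank 0, so corank 2. A Groebner basis of the Jacobian ideal J(f) in C{s,t} is {t^4, s^3 + 3*s^2*t - 3*s^2/2 - 3*s*t - 2*t^3 - 3*t^2/2, s^2/2 + s*t^2 + s*t + t^3 + t^2/2}; counting standard monomials gives mu = 8. Corank 2; j^3 = (s + t)^3 is a perfect cube, so E-series; the 5-jet and mu = 8 give E_8.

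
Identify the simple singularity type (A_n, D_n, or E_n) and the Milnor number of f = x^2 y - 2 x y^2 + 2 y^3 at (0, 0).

Type D4, Milnor number mu = 4.

The Hessian of f at 0 has rank 0. Corank 2; j^3 = y*(x^2 - 2*x*y + 2*y^2) splits into three distinct lines over C (the quadratic factor has nonzero discriminant), so D_4.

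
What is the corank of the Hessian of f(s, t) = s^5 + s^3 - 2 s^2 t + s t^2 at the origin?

2

Hessian at 0 has rank 0.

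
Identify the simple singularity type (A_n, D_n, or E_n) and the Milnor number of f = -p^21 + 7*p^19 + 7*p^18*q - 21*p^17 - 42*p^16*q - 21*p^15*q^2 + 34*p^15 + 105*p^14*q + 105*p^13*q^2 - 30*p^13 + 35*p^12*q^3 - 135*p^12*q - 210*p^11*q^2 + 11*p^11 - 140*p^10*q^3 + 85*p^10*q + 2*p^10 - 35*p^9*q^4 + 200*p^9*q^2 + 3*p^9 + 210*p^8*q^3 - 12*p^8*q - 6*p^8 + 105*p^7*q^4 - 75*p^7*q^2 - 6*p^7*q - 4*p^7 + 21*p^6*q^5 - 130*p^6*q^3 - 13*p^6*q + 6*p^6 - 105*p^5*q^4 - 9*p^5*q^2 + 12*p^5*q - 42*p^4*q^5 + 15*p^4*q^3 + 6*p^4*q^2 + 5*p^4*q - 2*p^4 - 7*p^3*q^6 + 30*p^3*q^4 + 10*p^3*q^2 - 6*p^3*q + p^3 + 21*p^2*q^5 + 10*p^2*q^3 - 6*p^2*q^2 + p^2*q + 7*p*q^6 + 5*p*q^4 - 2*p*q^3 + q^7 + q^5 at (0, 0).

Type D_{8}, Milnor number mu = 8.

The Hessian of f at 0 is [[0, 0], [0, 0]] with rank 0, so corank 2. A Groebner basis of the Jacobian ideal J(f) in C{p,q} is {-9*p^2/20 + p*q^3 + 13*p*q^2/20 - p*q/10 + q^3/10, 17*p^2/20 - 49*p*q^2/20 + 3*p*q/10 + q^4 - 3*q^3/10, p^3 + p^2/20 + 3*p*q^2/20 - p*q/10 + q^3/10, p^2*q - 7*p^2/20 + 19*p*q^2/20 - 3*p*q/10 + 3*q^3/10}; counting standard monomials gives mu = 8. Corank 2; j^3 = p^2*(p + q) has shape L^2 M (L != M), so D-series; mu = 8 gives D_8.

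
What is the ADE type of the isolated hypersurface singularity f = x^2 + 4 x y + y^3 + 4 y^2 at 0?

A_2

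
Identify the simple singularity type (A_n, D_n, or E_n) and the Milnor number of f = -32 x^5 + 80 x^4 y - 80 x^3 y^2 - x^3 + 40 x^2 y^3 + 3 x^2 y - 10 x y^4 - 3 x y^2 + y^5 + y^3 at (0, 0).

Type E_{8}, Milnor number mu = 8.

The Hessian of f at 0 has rank 0. Corank 2; j^3 = -(x - y)^3 is a perfect cube, so E-series; the 5-jet and mu = 8 give E_8.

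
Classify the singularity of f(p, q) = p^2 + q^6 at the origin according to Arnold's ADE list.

A_5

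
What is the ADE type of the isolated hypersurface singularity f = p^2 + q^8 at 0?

A7

The Hessian of f at 0 has rank 1. Corank 1: A-series; mu = 7 gives A_7.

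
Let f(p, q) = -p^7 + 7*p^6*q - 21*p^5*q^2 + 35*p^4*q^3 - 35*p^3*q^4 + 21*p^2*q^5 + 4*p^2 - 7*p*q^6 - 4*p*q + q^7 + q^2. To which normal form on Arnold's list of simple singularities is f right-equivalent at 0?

A_{6}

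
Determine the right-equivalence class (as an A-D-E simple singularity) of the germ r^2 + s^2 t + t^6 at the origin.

D7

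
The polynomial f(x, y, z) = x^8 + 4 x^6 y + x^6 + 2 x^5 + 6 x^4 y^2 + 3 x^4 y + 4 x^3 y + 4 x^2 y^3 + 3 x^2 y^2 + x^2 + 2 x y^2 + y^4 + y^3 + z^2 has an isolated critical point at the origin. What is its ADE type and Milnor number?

The Hessian of f at 0 has rank 2. Corank 1: A-series; mu = 2 gives A_2.

Type A_{2}, Milnor number mu = 2.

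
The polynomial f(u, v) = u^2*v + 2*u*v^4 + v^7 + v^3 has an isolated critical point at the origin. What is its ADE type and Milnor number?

Type D4, Milnor number mu = 4.

The Hessian of f at 0 has rank 0. Corank 2; j^3 = v*(u^2 + v^2) splits into three distinct lines over C (the quadratic factor has nonzero discriminant), so D_4.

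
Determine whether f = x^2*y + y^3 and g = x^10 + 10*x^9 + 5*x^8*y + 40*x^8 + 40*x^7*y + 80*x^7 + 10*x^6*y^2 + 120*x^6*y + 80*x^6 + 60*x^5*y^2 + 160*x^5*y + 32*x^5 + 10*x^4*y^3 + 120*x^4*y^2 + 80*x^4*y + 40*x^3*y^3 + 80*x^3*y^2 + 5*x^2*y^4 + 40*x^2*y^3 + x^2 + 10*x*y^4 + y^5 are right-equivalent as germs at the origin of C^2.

No.

The Hessian of f at 0 has rank 0. Corank 2; j^3 = y*(x^2 + y^2) splits into three distinct lines over C (the quadratic factor has nonzero discriminant), so D_4. The Hessian of g at 0 has rank 1. Corank 1: A-series; mu = 4 gives A_4. f is D_4 but g is A_4, hence not right-equivalent.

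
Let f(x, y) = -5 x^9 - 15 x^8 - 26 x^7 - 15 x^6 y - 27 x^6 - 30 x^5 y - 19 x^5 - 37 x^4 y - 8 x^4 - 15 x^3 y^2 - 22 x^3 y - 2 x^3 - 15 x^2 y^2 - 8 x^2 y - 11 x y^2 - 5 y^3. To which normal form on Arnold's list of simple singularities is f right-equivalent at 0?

D4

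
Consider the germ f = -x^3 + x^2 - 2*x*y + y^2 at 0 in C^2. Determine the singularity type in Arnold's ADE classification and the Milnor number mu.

The Hessian of f at 0 is [[2, -2], [-2, 2]] with rank 1, so corank 1. A Groebner basis of the Jacobian ideal J(f) in C{x,y} is {y^2, x - y}; counting standard monomials gives mu = 2. Corank 1: A-series; mu = 2 gives A_2.

Type A_{2}, Milnor number mu = 2.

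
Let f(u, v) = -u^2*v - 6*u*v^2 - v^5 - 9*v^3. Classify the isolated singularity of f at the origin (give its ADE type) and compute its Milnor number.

The Hessian of f at 0 has rank 0. Corank 2; j^3 = -v*(u + 3*v)^2 has shape L^2 M (L != M), so D-series; mu = 6 gives D_6.

Type D_6, Milnor number mu = 6.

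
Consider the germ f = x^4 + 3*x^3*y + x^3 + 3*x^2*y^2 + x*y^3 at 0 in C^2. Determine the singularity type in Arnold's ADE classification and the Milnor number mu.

Type E7, Milnor number mu = 7.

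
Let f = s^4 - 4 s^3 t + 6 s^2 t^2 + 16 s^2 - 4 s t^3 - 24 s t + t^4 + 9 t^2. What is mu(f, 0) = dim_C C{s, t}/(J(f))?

3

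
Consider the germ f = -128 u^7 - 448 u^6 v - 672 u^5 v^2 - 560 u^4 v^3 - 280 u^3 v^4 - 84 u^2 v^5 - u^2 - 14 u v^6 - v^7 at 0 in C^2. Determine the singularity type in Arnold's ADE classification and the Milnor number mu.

Type A6, Milnor number mu = 6.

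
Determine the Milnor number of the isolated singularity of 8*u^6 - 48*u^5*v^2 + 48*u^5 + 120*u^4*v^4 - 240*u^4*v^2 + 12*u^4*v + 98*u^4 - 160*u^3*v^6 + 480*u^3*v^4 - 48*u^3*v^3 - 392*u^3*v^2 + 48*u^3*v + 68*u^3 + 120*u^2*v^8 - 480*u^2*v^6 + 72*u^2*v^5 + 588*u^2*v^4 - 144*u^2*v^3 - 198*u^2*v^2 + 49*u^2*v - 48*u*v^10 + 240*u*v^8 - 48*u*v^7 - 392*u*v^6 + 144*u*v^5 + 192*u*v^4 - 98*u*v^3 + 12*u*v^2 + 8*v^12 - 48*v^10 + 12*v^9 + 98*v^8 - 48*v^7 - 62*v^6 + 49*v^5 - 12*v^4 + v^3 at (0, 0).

4

The Hessian of f at 0 has rank 0. Corank 2; j^3 = (4*u + v)*(17*u^2 + 8*u*v + v^2) splits into three distinct lines over C (the quadratic factor has nonzero discriminant), so D_4.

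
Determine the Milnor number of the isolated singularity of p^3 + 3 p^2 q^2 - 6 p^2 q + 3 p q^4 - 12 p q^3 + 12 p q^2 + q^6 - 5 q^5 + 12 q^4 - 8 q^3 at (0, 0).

The Hessian of f at 0 has rank 0. Corank 2; j^3 = (p - 2*q)^3 is a perfect cube, so E-series; the 5-jet and mu = 8 give E_8.

8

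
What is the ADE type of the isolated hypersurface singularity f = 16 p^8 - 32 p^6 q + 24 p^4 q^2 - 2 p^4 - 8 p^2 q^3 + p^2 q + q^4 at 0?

D5

The Hessian of f at 0 has rank 0. Corank 2; j^3 = p^2*q has shape L^2 M (L != M), so D-series; mu = 5 gives D_5.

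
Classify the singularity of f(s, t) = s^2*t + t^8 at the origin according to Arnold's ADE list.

D9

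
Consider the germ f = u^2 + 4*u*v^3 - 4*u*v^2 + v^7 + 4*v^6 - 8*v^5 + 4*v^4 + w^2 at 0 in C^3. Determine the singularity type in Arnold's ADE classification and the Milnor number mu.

Type A6, Milnor number mu = 6.

The Hessian of f at 0 has rank 2. Corank 1: A-series; mu = 6 gives A_6.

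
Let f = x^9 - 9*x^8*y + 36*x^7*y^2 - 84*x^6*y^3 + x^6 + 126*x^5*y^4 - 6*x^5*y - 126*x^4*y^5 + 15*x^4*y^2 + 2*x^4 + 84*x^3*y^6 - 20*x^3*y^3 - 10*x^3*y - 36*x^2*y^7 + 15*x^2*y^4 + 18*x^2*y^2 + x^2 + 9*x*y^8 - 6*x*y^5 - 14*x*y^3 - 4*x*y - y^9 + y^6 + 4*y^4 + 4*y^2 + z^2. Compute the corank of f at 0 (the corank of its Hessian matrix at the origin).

Hessian at 0 has rank 2.

1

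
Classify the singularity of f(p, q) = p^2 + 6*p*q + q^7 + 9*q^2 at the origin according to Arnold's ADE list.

A6

The Hessian of f at 0 has rank 1. Corank 1: A-series; mu = 6 gives A_6.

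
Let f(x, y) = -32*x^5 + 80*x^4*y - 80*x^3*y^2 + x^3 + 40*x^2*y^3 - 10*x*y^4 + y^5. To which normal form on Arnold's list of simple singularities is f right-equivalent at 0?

The Hessian of f at 0 is [[0, 0], [0, 0]] with rank 0, so corank 2. A Groebner basis of the Jacobian ideal J(f) in C{x,y} is {y^5, x*y^3 - y^4/8, x^2}; counting standard monomials gives mu = 8. Corank 2; j^3 = x^3 is a perfect cube, so E-series; the 5-jet and mu = 8 give E_8.

E_8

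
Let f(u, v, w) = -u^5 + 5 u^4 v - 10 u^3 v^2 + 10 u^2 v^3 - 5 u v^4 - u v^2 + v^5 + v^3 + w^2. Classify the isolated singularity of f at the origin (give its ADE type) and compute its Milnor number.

Type D_{6}, Milnor number mu = 6.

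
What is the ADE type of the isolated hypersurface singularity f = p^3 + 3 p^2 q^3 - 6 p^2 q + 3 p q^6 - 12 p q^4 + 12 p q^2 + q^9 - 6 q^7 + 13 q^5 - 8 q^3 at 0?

E_{8}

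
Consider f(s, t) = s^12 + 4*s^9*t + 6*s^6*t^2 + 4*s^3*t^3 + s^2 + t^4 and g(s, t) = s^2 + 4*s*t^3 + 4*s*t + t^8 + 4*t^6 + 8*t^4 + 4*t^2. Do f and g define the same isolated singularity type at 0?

No.

The Hessian of f at 0 has rank 1. Corank 1: A-series; mu = 3 gives A_3. The Hessian of g at 0 has rank 1. Corank 1: A-series; mu = 7 gives A_7. f is A_3 but g is A_7, hence not right-equivalent.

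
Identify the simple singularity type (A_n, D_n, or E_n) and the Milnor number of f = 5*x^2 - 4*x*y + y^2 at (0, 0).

The Hessian of f at 0 has rank 2. Corank 0: nondegenerate Morse point, so A_1.

Type A1, Milnor number mu = 1.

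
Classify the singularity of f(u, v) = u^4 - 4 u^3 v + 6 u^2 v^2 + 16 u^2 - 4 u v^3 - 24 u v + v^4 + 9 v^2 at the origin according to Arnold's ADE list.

A3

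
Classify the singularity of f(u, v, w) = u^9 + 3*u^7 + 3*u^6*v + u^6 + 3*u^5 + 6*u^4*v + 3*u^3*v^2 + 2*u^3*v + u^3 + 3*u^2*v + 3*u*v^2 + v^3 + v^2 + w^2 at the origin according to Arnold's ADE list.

A_2

The Hessian of f at 0 is [[0, 0, 0], [0, 2, 0], [0, 0, 2]] with rank 2, so corank 1. A Groebner basis of the Jacobian ideal J(f) in C{u,v,w} is {u^2, v, w}; counting standard monomials gives mu = 2. Corank 1: A-series; mu = 2 gives A_2.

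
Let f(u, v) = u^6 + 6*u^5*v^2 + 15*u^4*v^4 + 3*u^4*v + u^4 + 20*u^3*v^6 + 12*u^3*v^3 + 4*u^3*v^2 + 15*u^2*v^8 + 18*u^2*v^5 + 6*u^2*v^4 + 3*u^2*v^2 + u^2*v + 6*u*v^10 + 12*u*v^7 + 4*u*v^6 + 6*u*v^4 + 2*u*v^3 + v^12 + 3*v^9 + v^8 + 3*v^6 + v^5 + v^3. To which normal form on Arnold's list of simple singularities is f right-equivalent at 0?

D_4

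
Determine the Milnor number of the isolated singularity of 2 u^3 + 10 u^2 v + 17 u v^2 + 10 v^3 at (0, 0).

4

The Hessian of f at 0 has rank 0. Corank 2; j^3 = (u + 2*v)*(2*u^2 + 6*u*v + 5*v^2) splits into three distinct lines over C (the quadratic factor has nonzero discriminant), so D_4.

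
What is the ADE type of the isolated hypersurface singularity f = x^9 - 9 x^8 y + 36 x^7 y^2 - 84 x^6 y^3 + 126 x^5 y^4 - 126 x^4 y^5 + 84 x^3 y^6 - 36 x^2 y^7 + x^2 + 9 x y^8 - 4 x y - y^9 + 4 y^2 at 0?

The Hessian of f at 0 is [[2, -4], [-4, 8]] with rank 1, so corank 1. A Groebner basis of the Jacobian ideal J(f) in C{x,y} is {y^8, x - 2*y}; counting standard monomials gives mu = 8. Corank 1: A-series; mu = 8 gives A_8.

A_{8}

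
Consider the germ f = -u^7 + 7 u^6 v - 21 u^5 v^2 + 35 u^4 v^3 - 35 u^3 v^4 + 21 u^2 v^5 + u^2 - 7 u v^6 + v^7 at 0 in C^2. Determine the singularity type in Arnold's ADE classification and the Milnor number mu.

The Hessian of f at 0 is [[2, 0], [0, 0]] with rank 1, so corank 1. A Groebner basis of the Jacobian ideal J(f) in C{u,v} is {v^6, u}; counting standard monomials gives mu = 6. Corank 1: A-series; mu = 6 gives A_6.

Type A_{6}, Milnor number mu = 6.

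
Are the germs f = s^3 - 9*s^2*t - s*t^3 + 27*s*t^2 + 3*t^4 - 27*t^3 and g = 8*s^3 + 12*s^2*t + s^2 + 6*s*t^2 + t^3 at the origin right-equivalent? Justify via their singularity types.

The Hessian of f at 0 has rank 0. Corank 2; j^3 = (s - 3*t)^3 is a perfect cube, so E-series; the 4-jet and mu = 7 give E_7. The Hessian of g at 0 has rank 1. Corank 1: A-series; mu = 2 gives A_2. f is E_7 but g is A_2, hence not right-equivalent.

No.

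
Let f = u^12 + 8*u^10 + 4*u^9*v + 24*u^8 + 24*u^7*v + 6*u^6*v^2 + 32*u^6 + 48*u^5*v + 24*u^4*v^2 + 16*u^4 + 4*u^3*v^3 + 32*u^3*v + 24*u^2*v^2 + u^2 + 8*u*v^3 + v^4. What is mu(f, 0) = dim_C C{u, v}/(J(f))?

3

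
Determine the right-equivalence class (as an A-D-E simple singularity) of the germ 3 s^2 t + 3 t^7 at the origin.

The Hessian of f at 0 is [[0, 0], [0, 0]] with rank 0, so corank 2. A Groebner basis of the Jacobian ideal J(f) in C{s,t} is {s^2/7 + t^6, s^3, s*t}; counting standard monomials gives mu = 8. Corank 2; j^3 = 3*s^2*t has shape L^2 M (L != M), so D-series; mu = 8 gives D_8.

D_{8}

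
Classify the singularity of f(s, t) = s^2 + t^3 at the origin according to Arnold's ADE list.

A_{2}

The Hessian of f at 0 has rank 1. Corank 1: A-series; mu = 2 gives A_2.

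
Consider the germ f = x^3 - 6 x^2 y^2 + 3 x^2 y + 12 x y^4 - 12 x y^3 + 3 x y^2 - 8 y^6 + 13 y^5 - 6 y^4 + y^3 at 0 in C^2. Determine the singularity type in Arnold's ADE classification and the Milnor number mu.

Type E8, Milnor number mu = 8.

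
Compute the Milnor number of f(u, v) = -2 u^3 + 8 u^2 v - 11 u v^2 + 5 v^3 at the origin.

4

The Hessian of f at 0 is [[0, 0], [0, 0]] with rank 0, so corank 2. A Groebner basis of the Jacobian ideal J(f) in C{u,v} is {v^3, u^2 + v^2/2, u*v - v^2/2}; counting standard monomials gives mu = 4. Corank 2; j^3 = -(u - v)*(2*u^2 - 6*u*v + 5*v^2) splits into three distinct lines over C (the quadratic factor has nonzero discriminant), so D_4.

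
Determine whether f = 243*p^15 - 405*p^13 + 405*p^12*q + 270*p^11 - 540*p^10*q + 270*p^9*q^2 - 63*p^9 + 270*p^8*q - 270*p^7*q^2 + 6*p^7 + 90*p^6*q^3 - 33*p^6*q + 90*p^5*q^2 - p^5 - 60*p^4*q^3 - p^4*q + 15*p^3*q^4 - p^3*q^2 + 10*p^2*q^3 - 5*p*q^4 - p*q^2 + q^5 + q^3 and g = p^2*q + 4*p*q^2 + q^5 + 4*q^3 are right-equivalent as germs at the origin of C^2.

The Hessian of f at 0 has rank 0. Corank 2; j^3 = -q^2*(p - q) has shape L^2 M (L != M), so D-series; mu = 6 gives D_6. The Hessian of g at 0 has rank 0. Corank 2; j^3 = q*(p + 2*q)^2 has shape L^2 M (L != M), so D-series; mu = 6 gives D_6. Both have type D_6, hence right-equivalent.

Yes.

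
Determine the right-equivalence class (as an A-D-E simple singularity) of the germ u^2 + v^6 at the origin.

The Hessian of f at 0 has rank 1. Corank 1: A-series; mu = 5 gives A_5.

A_{5}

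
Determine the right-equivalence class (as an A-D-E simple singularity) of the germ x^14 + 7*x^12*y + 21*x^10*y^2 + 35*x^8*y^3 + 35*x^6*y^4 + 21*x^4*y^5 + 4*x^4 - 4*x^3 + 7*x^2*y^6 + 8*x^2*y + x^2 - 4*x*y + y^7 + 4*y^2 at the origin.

The Hessian of f at 0 has rank 1. Corank 1: A-series; mu = 6 gives A_6.

A_{6}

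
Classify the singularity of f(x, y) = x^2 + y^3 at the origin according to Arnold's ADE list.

The Hessian of f at 0 has rank 1. Corank 1: A-series; mu = 2 gives A_2.

A_{2}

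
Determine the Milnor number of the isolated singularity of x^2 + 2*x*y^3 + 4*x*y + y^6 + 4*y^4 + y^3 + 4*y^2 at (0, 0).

The Hessian of f at 0 has rank 1. Corank 1: A-series; mu = 2 gives A_2.

2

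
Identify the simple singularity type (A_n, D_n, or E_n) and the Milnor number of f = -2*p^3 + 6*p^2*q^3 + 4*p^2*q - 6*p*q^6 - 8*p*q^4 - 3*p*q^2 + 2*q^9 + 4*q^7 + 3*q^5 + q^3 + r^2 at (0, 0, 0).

The Hessian of f at 0 has rank 1. Corank 2; j^3 = -(p - q)*(2*p^2 - 2*p*q + q^2) splits into three distinct lines over C (the quadratic factor has nonzero discriminant), so D_4.

Type D4, Milnor number mu = 4.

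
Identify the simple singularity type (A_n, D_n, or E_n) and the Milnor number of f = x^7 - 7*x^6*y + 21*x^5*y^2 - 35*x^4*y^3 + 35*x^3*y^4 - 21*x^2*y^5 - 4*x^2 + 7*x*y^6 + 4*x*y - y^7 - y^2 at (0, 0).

The Hessian of f at 0 is [[-8, 4], [4, -2]] with rank 1, so corank 1. A Groebner basis of the Jacobian ideal J(f) in C{x,y} is {y^6, x - y/2}; counting standard monomials gives mu = 6. Corank 1: A-series; mu = 6 gives A_6.

Type A6, Milnor number mu = 6.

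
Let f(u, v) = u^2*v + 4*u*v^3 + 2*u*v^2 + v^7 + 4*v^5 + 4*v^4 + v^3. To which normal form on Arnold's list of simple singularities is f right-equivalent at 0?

The Hessian of f at 0 has rank 0. Corank 2; j^3 = v*(u + v)^2 has shape L^2 M (L != M), so D-series; mu = 8 gives D_8.

D8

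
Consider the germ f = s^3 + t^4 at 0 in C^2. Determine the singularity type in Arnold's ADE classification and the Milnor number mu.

Type E6, Milnor number mu = 6.

The Hessian of f at 0 has rank 0. Corank 2; j^3 = s^3 is a perfect cube, so E-series; the 4-jet and mu = 6 give E_6.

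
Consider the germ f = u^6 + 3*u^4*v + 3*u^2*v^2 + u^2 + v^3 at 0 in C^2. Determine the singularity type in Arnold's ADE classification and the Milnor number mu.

Type A_2, Milnor number mu = 2.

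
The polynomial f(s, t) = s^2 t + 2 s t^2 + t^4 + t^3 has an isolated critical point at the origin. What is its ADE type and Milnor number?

Type D_5, Milnor number mu = 5.

The Hessian of f at 0 is [[0, 0], [0, 0]] with rank 0, so corank 2. A Groebner basis of the Jacobian ideal J(f) in C{s,t} is {s^3 - s^2/4 + t^2/4, s^2/4 + t^3 - t^2/4, s*t + t^2}; counting standard monomials gives mu = 5. Corank 2; j^3 = t*(s + t)^2 has shape L^2 M (L != M), so D-series; mu = 5 gives D_5.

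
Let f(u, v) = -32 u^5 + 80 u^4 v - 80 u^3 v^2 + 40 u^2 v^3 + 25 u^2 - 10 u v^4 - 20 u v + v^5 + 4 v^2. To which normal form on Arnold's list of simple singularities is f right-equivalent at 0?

A_{4}

The Hessian of f at 0 has rank 1. Corank 1: A-series; mu = 4 gives A_4.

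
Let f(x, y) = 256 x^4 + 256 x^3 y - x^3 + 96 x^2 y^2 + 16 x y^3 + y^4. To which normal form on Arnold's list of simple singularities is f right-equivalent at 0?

E_6

The Hessian of f at 0 has rank 0. Corank 2; j^3 = -x^3 is a perfect cube, so E-series; the 4-jet and mu = 6 give E_6.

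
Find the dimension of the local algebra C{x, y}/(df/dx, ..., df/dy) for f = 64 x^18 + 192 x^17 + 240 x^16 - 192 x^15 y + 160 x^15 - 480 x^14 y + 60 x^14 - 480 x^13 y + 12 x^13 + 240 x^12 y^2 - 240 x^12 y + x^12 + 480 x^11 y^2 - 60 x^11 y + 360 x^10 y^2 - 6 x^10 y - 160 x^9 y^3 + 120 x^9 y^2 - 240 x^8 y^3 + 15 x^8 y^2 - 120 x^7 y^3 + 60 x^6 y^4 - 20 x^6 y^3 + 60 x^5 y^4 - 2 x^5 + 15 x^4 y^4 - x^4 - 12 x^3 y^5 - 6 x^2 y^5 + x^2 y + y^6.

7

The Hessian of f at 0 has rank 0. Corank 2; j^3 = x^2*y has shape L^2 M (L != M), so D-series; mu = 7 gives D_7.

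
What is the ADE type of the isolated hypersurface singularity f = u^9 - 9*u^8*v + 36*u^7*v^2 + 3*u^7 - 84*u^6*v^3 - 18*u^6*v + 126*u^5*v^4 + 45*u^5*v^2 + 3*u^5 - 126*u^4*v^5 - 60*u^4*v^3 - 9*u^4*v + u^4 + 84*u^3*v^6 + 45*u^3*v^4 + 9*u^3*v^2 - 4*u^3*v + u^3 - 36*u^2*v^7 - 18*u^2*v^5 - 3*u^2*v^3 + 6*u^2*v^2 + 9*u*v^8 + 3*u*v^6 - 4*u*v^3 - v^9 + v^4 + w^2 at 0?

E_6

The Hessian of f at 0 has rank 1. Corank 2; j^3 = u^3 is a perfect cube, so E-series; the 4-jet and mu = 6 give E_6.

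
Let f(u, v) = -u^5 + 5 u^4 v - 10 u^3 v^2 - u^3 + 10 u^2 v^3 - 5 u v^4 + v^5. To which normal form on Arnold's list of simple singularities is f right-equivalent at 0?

E_{8}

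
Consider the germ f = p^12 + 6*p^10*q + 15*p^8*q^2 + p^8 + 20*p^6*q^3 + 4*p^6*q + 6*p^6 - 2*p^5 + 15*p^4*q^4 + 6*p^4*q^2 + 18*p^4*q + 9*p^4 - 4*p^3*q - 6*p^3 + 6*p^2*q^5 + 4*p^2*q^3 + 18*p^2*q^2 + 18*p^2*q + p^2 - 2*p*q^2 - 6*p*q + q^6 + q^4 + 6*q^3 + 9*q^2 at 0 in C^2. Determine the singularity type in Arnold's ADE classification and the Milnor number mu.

Type A_5, Milnor number mu = 5.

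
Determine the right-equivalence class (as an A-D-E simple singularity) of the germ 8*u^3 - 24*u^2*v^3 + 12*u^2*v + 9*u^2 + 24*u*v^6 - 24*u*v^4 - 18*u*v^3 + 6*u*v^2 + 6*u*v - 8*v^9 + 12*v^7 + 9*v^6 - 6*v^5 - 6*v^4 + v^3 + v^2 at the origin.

A2

The Hessian of f at 0 is [[18, 6], [6, 2]] with rank 1, so corank 1. A Groebner basis of the Jacobian ideal J(f) in C{u,v} is {v^2, u + v/3}; counting standard monomials gives mu = 2. Corank 1: A-series; mu = 2 gives A_2.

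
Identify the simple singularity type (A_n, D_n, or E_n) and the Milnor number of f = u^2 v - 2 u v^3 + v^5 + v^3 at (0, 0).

The Hessian of f at 0 has rank 0. Corank 2; j^3 = v*(u^2 + v^2) splits into three distinct lines over C (the quadratic factor has nonzero discriminant), so D_4.

Type D_4, Milnor number mu = 4.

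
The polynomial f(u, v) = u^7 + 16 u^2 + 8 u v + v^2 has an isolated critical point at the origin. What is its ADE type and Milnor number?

Type A_6, Milnor number mu = 6.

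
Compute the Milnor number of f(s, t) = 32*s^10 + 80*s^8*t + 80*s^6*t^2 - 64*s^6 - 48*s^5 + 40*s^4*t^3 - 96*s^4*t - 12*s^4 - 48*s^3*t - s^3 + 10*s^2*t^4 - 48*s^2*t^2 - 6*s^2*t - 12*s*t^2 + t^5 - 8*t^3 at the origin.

The Hessian of f at 0 is [[0, 0], [0, 0]] with rank 0, so corank 2. A Groebner basis of the Jacobian ideal J(f) in C{s,t} is {s^2/512 + s*t^3 + s*t^2/16 + s*t/128 + t^3/8 + t^2/128, t^4, s^3 + 3*s^2/8 + 3*s*t/2 + 8*t^3 + 3*t^2/2, s^2*t - s^2/16 + 2*s*t^2 - s*t/4 - t^2/4}; counting standard monomials gives mu = 8. Corank 2; j^3 = -(s + 2*t)^3 is a perfect cube, so E-series; the 5-jet and mu = 8 give E_8.

8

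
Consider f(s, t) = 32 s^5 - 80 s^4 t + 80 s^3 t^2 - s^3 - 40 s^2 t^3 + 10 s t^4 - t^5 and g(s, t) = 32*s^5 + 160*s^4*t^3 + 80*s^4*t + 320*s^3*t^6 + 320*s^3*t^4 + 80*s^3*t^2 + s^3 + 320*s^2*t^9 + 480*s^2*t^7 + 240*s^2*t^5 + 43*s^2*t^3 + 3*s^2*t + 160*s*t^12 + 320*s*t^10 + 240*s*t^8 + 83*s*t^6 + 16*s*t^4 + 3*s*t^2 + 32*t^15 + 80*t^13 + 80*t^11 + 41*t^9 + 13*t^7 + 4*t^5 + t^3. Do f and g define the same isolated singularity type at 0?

The Hessian of f at 0 has rank 0. Corank 2; j^3 = -s^3 is a perfect cube, so E-series; the 5-jet and mu = 8 give E_8. The Hessian of g at 0 has rank 0. Corank 2; j^3 = (s + t)^3 is a perfect cube, so E-series; the 5-jet and mu = 8 give E_8. Both have type E_8, hence right-equivalent.

Yes.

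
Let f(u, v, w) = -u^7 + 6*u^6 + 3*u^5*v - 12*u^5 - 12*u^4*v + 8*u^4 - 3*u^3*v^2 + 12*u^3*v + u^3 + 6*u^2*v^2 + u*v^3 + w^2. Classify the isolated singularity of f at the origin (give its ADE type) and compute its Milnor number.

The Hessian of f at 0 is [[0, 0, 0], [0, 0, 0], [0, 0, 2]] with rank 1, so corank 2. A Groebner basis of the Jacobian ideal J(f) in C{u,v,w} is {3*u^2/4 + v^4 + v^3/4, u^3, u^2*v - u^2/4 - v^3/12, u^2 + u*v^2 + v^3/3, w}; counting standard monomials gives mu = 7. Corank 2; j^3 = u^3 is a perfect cube, so E-series; the 4-jet and mu = 7 give E_7.

Type E7, Milnor number mu = 7.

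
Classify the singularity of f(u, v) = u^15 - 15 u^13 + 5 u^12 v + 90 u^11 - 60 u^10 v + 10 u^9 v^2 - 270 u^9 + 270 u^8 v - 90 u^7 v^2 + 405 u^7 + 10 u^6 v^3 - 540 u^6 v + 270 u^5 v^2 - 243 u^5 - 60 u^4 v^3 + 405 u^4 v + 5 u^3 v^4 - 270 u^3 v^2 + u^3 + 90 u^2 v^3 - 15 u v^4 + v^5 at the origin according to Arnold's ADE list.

E_{8}

The Hessian of f at 0 has rank 0. Corank 2; j^3 = u^3 is a perfect cube, so E-series; the 5-jet and mu = 8 give E_8.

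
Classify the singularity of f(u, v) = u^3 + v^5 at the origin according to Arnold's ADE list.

The Hessian of f at 0 has rank 0. Corank 2; j^3 = u^3 is a perfect cube, so E-series; the 5-jet and mu = 8 give E_8.

E8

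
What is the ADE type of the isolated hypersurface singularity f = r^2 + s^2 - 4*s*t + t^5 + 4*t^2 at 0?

A_4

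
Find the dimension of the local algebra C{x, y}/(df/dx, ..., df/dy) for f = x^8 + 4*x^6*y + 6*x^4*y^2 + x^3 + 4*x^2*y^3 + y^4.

The Hessian of f at 0 is [[0, 0], [0, 0]] with rank 0, so corank 2. A Groebner basis of the Jacobian ideal J(f) in C{x,y} is {y^3, x^2}; counting standard monomials gives mu = 6. Corank 2; j^3 = x^3 is a perfect cube, so E-series; the 4-jet and mu = 6 give E_6.

6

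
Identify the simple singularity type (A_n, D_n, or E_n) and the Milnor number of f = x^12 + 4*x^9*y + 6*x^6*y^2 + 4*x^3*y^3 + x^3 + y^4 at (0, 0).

Type E6, Milnor number mu = 6.

The Hessian of f at 0 is [[0, 0], [0, 0]] with rank 0, so corank 2. A Groebner basis of the Jacobian ideal J(f) in C{x,y} is {y^3, x^2}; counting standard monomials gives mu = 6. Corank 2; j^3 = x^3 is a perfect cube, so E-series; the 4-jet and mu = 6 give E_6.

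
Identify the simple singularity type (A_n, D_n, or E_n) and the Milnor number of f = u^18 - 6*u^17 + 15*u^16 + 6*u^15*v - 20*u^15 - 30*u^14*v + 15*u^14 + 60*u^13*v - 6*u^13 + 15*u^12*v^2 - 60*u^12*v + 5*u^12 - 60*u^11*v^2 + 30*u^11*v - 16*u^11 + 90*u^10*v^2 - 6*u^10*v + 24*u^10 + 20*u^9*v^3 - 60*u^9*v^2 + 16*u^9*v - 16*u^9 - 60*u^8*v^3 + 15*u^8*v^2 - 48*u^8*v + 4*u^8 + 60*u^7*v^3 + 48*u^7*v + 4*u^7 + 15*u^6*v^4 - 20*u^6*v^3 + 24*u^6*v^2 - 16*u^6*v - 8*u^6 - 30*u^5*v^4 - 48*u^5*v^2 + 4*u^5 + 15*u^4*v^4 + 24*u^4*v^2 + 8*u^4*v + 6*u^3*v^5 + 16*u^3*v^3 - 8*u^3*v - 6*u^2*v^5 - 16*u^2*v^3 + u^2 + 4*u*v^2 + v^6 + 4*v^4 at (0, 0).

Type A_5, Milnor number mu = 5.

The Hessian of f at 0 has rank 1. Corank 1: A-series; mu = 5 gives A_5.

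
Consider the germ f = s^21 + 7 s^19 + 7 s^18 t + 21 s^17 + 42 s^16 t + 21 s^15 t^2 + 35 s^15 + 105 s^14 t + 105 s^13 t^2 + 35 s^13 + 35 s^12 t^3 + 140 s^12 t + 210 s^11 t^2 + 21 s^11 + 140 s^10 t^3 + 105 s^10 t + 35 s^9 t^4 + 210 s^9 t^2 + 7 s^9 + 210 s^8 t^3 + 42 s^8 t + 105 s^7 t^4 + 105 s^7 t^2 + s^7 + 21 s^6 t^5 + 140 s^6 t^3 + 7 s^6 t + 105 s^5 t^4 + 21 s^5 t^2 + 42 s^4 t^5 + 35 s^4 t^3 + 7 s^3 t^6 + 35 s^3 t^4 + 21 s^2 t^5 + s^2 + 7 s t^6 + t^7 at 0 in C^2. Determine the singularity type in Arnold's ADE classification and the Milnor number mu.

The Hessian of f at 0 has rank 1. Corank 1: A-series; mu = 6 gives A_6.

Type A_6, Milnor number mu = 6.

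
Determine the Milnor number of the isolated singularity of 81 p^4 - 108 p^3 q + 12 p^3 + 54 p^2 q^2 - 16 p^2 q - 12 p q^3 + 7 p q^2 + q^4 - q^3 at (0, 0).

The Hessian of f at 0 is [[0, 0], [0, 0]] with rank 0, so corank 2. A Groebner basis of the Jacobian ideal J(f) in C{p,q} is {p*q^2 - 2*p*q/3 + q^2/3, -4*p*q/3 + q^3 + 2*q^2/3, p^2 - 5*p*q/6 + q^2/6}; counting standard monomials gives mu = 5. Corank 2; j^3 = (2*p - q)^2*(3*p - q) has shape L^2 M (L != M), so D-series; mu = 5 gives D_5.

5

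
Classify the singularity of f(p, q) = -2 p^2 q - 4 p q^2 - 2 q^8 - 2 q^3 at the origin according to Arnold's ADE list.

The Hessian of f at 0 is [[0, 0], [0, 0]] with rank 0, so corank 2. A Groebner basis of the Jacobian ideal J(f) in C{p,q} is {p^2/8 + q^7 - q^2/8, p^3 + q^3, p*q + q^2}; counting standard monomials gives mu = 9. Corank 2; j^3 = -2*q*(p + q)^2 has shape L^2 M (L != M), so D-series; mu = 9 gives D_9.

D9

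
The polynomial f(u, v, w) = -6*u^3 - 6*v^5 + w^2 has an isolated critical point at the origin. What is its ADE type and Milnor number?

Type E_8, Milnor number mu = 8.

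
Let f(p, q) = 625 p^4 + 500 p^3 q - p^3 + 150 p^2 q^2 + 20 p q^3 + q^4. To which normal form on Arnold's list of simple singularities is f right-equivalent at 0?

E6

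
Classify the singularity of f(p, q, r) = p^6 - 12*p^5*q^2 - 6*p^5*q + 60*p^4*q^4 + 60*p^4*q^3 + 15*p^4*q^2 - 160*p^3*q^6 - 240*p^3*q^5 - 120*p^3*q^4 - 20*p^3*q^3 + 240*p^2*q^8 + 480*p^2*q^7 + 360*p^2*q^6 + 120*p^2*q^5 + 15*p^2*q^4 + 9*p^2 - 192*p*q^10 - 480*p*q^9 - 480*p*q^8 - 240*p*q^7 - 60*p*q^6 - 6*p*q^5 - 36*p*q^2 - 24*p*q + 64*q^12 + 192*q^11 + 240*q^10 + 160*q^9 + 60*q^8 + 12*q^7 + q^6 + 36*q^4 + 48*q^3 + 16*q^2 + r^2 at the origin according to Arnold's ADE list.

A_{5}

The Hessian of f at 0 has rank 2. Corank 1: A-series; mu = 5 gives A_5.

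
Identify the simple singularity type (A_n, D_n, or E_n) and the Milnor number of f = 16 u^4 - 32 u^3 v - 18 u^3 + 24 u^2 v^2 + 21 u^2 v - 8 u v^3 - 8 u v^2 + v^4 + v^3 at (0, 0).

Type D_5, Milnor number mu = 5.

The Hessian of f at 0 has rank 0. Corank 2; j^3 = -(2*u - v)*(3*u - v)^2 has shape L^2 M (L != M), so D-series; mu = 5 gives D_5.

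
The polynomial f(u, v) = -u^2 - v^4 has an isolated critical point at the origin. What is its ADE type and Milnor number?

The Hessian of f at 0 has rank 1. Corank 1: A-series; mu = 3 gives A_3.

Type A_{3}, Milnor number mu = 3.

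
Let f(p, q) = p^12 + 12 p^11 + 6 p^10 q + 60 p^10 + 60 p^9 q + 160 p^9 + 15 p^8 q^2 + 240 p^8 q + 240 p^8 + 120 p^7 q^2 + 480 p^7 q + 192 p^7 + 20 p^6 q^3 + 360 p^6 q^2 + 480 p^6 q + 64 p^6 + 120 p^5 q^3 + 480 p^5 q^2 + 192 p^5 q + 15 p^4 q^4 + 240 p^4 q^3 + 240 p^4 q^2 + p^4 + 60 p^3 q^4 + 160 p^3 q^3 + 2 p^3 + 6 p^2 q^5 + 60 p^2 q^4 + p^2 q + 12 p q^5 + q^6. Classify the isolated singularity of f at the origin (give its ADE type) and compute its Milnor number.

Type D7, Milnor number mu = 7.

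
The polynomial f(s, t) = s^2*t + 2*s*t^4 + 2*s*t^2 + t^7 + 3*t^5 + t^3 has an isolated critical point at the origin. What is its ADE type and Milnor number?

The Hessian of f at 0 has rank 0. Corank 2; j^3 = t*(s + t)^2 has shape L^2 M (L != M), so D-series; mu = 6 gives D_6.

Type D_{6}, Milnor number mu = 6.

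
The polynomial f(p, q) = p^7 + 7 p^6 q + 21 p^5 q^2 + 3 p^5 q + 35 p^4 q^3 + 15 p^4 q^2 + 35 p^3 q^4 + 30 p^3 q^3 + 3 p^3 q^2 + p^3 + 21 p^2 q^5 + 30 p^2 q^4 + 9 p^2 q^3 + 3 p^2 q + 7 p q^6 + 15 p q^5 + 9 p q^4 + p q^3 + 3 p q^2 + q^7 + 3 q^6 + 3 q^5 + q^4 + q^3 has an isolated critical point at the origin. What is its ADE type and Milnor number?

Type E_7, Milnor number mu = 7.

The Hessian of f at 0 is [[0, 0], [0, 0]] with rank 0, so corank 2. A Groebner basis of the Jacobian ideal J(f) in C{p,q} is {p^3 + 3*p^2*q + 6*p^2 + 12*p*q + 6*q^2, -3*p^2 + p*q^2 - 6*p*q - 3*q^2, 3*p^2 + 6*p*q + q^3 + 3*q^2}; counting standard monomials gives mu = 7. Corank 2; j^3 = (p + q)^3 is a perfect cube, so E-series; the 4-jet and mu = 7 give E_7.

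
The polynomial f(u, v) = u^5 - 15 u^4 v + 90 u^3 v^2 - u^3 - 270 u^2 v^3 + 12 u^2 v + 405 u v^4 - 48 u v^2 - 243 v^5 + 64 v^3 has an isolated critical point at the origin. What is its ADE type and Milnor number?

The Hessian of f at 0 is [[0, 0], [0, 0]] with rank 0, so corank 2. A Groebner basis of the Jacobian ideal J(f) in C{u,v} is {v^5, u*v^3 - 15*v^4/4, u^2 - 8*u*v + 16*v^2}; counting standard monomials gives mu = 8. Corank 2; j^3 = -(u - 4*v)^3 is a perfect cube, so E-series; the 5-jet and mu = 8 give E_8.

Type E_{8}, Milnor number mu = 8.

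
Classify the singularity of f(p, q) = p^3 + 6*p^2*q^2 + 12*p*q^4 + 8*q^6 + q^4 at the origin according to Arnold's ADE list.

E_6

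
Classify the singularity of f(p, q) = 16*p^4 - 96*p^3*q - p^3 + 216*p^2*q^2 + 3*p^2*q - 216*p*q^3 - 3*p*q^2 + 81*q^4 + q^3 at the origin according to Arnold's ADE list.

The Hessian of f at 0 is [[0, 0], [0, 0]] with rank 0, so corank 2. A Groebner basis of the Jacobian ideal J(f) in C{p,q} is {q^4, p*q^2 - 7*q^3/6, p^2 - 2*p*q + q^2}; counting standard monomials gives mu = 6. Corank 2; j^3 = -(p - q)^3 is a perfect cube, so E-series; the 4-jet and mu = 6 give E_6.

E_6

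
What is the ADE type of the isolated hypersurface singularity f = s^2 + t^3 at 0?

The Hessian of f at 0 has rank 1. Corank 1: A-series; mu = 2 gives A_2.

A2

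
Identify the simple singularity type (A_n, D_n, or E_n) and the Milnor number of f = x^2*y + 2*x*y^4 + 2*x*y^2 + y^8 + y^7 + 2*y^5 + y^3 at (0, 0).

The Hessian of f at 0 is [[0, 0], [0, 0]] with rank 0, so corank 2. A Groebner basis of the Jacobian ideal J(f) in C{x,y} is {x^2*y^2 - 16*x^2*y - 2*x^2 - 32*x*y^2 - 3*x*y - 16*y^3 - y^2, 8*x^2*y + x^2 + x*y^3 + 16*x*y^2 + x*y + 8*y^3, x*y + y^4 + y^2, x^3 + 3*x^2*y + 3*x*y^2 + y^3}; counting standard monomials gives mu = 9. Corank 2; j^3 = y*(x + y)^2 has shape L^2 M (L != M), so D-series; mu = 9 gives D_9.

Type D_{9}, Milnor number mu = 9.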